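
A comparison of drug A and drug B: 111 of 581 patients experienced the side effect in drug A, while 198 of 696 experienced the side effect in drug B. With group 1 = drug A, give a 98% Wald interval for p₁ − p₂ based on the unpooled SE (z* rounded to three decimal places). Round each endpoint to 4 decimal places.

(-0.1484, -0.0385)

p̂₁ = 111/581 = 0.19105, p̂₂ = 198/696 = 0.28448; p̂₁ − p̂₂ = -0.09343.
Unpooled SE = √(p̂₁(1−p̂₁)/n₁ + p̂₂(1−p̂₂)/n₂) = √(0.000266007 + 0.000292460) = 0.023632.
z* = 2.326 at the 98% level. Margin of error = 0.05497.
Interval: -0.09343 ± 0.05497 → (-0.1484, -0.0385).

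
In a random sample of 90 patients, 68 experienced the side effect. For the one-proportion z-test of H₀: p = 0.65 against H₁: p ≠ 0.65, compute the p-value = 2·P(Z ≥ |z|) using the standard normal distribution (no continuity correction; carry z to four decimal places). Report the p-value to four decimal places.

With x = 68 successes in n = 90, p̂ = 0.75556.
Null standard error: √(0.65·0.35/90) = √0.002527778 = 0.050277.
Test statistic (full precision, shown to 4 dp): z = (68/90 − 0.65)/SE₀ ≈ 2.0995.
p-value = 2·P(Z ≥ |z|) with z = 2.0995 → 0.0358.

p-value = 0.0358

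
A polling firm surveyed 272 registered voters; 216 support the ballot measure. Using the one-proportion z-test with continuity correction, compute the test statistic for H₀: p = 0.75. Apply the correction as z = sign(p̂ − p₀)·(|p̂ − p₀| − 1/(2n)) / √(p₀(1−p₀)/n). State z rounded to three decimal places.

z = 1.610

With x = 216 successes in n = 272, p̂ = 0.79412. p̂ − p₀ = 0.044118.
Continuity correction 1/(2n) = 1/544 = 0.001838.
Corrected numerator: |0.044118| − 0.001838 = 0.042280.
Null standard error: √(0.75·0.25/272) = √0.000689338 = 0.026255.
z = (+)0.042280/0.026255 = 1.610.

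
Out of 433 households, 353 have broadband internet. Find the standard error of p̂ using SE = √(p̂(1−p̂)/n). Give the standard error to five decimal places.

SE = 0.01865

The sample proportion is 353/433 = 0.81524.
p̂(1−p̂) = 0.81524·0.18476 = 0.150624.
SE = √(0.150624/433) = √0.000347861 = 0.01865.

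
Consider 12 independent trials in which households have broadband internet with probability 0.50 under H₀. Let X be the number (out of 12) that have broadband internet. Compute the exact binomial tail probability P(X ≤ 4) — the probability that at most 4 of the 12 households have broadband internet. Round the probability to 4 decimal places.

P = 0.1938

X ~ Binomial(n=12, p=0.50).
P(X ≤ 4) = Σ_{j=0}^{4} C(12,j)·0.50^j·0.50^{12−j}.
= 0.000244 + 0.002930 + 0.016113 + 0.053711 + 0.120850 = 0.1938.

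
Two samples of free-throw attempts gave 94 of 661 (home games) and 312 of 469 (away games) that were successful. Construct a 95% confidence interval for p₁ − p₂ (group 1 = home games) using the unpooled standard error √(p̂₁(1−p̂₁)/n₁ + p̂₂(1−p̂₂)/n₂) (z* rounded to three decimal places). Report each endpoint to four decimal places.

(-0.5734, -0.4727)

p̂₁ = 94/661 = 0.14221, p̂₂ = 312/469 = 0.66525; p̂₁ − p̂₂ = -0.52304.
Unpooled SE = √(p̂₁(1−p̂₁)/n₁ + p̂₂(1−p̂₂)/n₂) = √(0.000184547 + 0.000474827) = 0.025678.
z* = 1.960 at the 95% level. Margin of error = 0.05033.
So the interval runs from -0.5734 to -0.4727.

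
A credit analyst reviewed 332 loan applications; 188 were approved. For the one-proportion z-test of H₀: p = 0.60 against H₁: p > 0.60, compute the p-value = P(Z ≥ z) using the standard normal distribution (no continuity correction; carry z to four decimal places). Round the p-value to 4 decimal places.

p̂ = 188/332 = 0.56627.
Under H₀, SE = √(p₀(1−p₀)/n) = √(0.60·0.40/332) = √0.000722892 = 0.026887.
Test statistic (full precision, shown to 4 dp): z = (188/332 − 0.60)/SE₀ ≈ -1.2547.
p-value = P(Z ≥ z) with z = -1.2547 → 0.8952.

p-value = 0.8952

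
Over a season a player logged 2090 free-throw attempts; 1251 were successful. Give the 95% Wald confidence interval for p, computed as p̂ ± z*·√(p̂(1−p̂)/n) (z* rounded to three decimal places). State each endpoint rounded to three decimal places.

(0.578, 0.620)

p̂ = 1251/2090 = 0.59856.
SE = √(p̂(1−p̂)/n) = √(0.240285/2090) = 0.010722.
z* = 1.960 at the 95% level.
Margin of error: 1.960 × 0.010722 = 0.02102.
So the interval runs from 0.578 to 0.620.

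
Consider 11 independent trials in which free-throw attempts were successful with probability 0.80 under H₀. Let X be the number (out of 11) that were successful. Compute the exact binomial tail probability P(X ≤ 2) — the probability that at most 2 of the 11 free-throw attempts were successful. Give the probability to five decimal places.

P = 0.00002

X ~ Binomial(n=11, p=0.80).
P(X ≤ 2) = C(11,0)·0.80^0·0.20^11 + C(11,1)·0.80^1·0.20^10 + C(11,2)·0.80^2·0.20^9.
= 0.000000 + 0.000001 + 0.000018 = 0.00002.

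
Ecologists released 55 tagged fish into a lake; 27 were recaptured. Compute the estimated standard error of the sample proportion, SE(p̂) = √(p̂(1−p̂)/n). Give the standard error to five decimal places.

SE = 0.06741

Sample proportion p̂ = 27/55 = 0.49091.
p̂(1−p̂) = 0.249917.
Dividing by n and taking the root: √0.004543945 = 0.06741.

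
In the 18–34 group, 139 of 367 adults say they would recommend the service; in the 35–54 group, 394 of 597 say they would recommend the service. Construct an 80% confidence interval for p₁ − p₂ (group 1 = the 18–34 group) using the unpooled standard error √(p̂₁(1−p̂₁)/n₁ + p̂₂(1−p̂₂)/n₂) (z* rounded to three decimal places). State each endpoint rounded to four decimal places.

(-0.3221, -0.2403)

p̂₁ = 139/367 = 0.37875, p̂₂ = 394/597 = 0.65997; p̂₁ − p̂₂ = -0.28122.
SE = √(0.000641138 + 0.000375897) = √0.001017035 = 0.031891.
For 80% confidence, z* = 1.282. Margin of error = 0.04088.
Interval: -0.28122 ± 0.04088 → (-0.3221, -0.2403).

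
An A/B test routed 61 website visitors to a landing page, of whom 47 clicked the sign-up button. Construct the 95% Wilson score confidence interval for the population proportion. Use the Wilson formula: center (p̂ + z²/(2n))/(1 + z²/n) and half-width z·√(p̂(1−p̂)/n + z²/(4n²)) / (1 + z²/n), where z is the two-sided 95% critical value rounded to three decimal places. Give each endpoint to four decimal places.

(0.6509, 0.8581)

p̂ = 47/61 = 0.77049; z = 1.960, so z² = 3.841600.
Denominator 1 + z²/n = 1 + 3.841600/61 = 1.062977.
Adjusted center: (0.77049 + z²/(2n))/1.062977 = 0.75447.
Radicand: p̂(1−p̂)/n + z²/(4n²) = 0.002898921 + 0.000258103 = 0.003157024.
Half-width = 1.960·√0.003157024/1.062977 = 0.10360.
So the interval runs from 0.6509 to 0.8581.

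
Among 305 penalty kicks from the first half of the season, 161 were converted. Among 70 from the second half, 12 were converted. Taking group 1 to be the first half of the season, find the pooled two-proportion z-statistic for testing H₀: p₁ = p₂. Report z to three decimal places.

Sample proportions: p̂₁ = 161/305 = 0.52787 and p̂₂ = 12/70 = 0.17143.
Pooled p̂ = (161+12)/(305+70) = 173/375 = 0.46133.
Pooled SE = √[0.2485049·0.01756440] ≈ 0.066067.
z = 0.35644/0.066067 = 5.395.

z = 5.395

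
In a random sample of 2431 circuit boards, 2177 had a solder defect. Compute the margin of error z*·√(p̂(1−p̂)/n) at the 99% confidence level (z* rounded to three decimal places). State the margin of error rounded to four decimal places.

ME = 0.0160

The sample proportion is 2177/2431 = 0.89552.
SE = √(p̂(1−p̂)/n) = √(0.093567/2431) = 0.006204.
z* = 2.576 at the 99% level.
So ME = 0.0160.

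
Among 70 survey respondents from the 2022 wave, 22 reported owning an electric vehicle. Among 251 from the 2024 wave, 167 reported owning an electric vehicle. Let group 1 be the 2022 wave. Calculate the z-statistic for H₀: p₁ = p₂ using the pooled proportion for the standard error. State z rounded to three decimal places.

z = -5.278

p̂₁ = 22/70 = 0.31429, p̂₂ = 167/251 = 0.66534.
Pooled p̂ = (22+167)/(70+251) = 189/321 = 0.58879.
SE = √[p̂(1−p̂)(1/n₁+1/n₂)] = √[0.58879·0.41121·(1/70+1/251)] ≈ 0.066509.
z = (p̂₁ − p̂₂)/SE = (0.31429 − 0.66534)/0.066509 = -0.35105/0.066509 = -5.278.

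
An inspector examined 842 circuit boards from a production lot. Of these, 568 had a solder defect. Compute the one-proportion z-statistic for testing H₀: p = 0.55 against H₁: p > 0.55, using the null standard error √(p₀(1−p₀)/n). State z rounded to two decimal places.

z = 7.27

With x = 568 successes in n = 842, p̂ = 0.67458.
SE₀ = √(0.55·0.45/842) = 0.017145.
z = (p̂ − p₀)/SE = (0.67458 − 0.55)/0.017145 = 7.27.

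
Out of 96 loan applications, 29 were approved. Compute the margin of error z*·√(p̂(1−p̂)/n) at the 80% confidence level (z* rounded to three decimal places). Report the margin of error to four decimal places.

ME = 0.0601

p̂ = 29/96 = 0.30208.
Standard error of p̂: √(0.210829/96) = √0.002196135 = 0.046863.
The 80% critical value is z* = 1.282.
ME = 1.282·0.046863 = 0.0601.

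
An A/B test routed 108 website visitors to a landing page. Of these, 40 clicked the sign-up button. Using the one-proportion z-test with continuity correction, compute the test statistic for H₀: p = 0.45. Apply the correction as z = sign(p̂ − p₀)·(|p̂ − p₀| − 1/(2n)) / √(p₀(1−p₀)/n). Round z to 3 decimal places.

z = -1.567

The sample proportion is 40/108 = 0.37037. p̂ − p₀ = -0.079630.
1/(2n) = 0.004630.
Corrected numerator: |-0.079630| − 0.004630 = 0.075000.
Null standard error: √(0.45·0.55/108) = √0.002291667 = 0.047871.
z = −0.075000/0.047871 = -1.567.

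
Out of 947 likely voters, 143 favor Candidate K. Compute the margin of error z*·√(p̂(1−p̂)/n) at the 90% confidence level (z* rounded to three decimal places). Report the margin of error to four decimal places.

The sample proportion is 143/947 = 0.15100.
Standard error of p̂: √(0.128201/947) = √0.000135376 = 0.011635.
For 90% confidence, z* = 1.645.
ME = 1.645·0.011635 = 0.0191.

ME = 0.0191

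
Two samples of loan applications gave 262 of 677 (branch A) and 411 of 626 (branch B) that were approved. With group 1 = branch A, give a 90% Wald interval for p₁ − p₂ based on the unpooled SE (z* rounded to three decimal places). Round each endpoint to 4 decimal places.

p̂₁ = 0.38700, p̂₂ = 0.65655, so the observed difference is -0.26955.
Unpooled SE = √(p̂₁(1−p̂₁)/n₁ + p̂₂(1−p̂₂)/n₂) = √(0.000350416 + 0.000360211) = 0.026658.
z* = 1.645 at the 90% level. Margin = 1.645·0.026658 = 0.04385.
CI: -0.26955 ± 0.04385 = (-0.3134, -0.2257).

(-0.3134, -0.2257)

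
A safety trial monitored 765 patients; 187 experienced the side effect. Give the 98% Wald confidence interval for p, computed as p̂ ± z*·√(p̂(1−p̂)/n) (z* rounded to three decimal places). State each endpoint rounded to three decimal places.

The sample proportion is 187/765 = 0.24444.
SE(p̂) = √(0.24444·0.75556/765) = 0.015538.
z* = 2.326 at the 98% level.
Margin of error: 2.326 × 0.015538 = 0.03614.
So the interval runs from 0.208 to 0.281.

(0.208, 0.281)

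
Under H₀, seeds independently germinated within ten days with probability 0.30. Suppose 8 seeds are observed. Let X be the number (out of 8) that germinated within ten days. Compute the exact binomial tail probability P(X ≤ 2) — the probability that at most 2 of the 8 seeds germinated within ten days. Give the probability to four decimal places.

X ~ Binomial(n=8, p=0.30).
P(X ≤ 2) = C(8,0)·0.30^0·0.70^8 + C(8,1)·0.30^1·0.70^7 + C(8,2)·0.30^2·0.70^6.
= 0.057648 + 0.197650 + 0.296475 = 0.5518.

P = 0.5518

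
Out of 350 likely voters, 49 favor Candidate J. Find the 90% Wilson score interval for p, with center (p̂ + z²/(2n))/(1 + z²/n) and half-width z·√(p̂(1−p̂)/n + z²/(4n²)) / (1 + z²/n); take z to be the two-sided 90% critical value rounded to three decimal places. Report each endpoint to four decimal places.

Here p̂ = 49/350 = 0.14000 and z = 1.645 (z² = 2.706025).
1 + z²/n = 1.007732.
Center = (0.14000 + 0.003866)/1.007732 = 0.14276.
Radicand: p̂(1−p̂)/n + z²/(4n²) = 0.000344000 + 0.000005523 = 0.000349523.
Half-width = z·√(radicand)/denom = 1.645·0.018696/1.007732 = 0.03052.
Interval: 0.14276 ± 0.03052 → (0.1122, 0.1733).

(0.1122, 0.1733)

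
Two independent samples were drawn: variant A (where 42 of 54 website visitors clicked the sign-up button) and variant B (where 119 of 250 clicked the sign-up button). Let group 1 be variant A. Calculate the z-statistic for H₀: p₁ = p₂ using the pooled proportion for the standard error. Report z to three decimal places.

z = 4.029

p̂₁ = 42/54 = 0.77778, p̂₂ = 119/250 = 0.47600.
Pooling: p̂ = 161/304 = 0.52961.
Pooled SE = √[0.2491235·0.02251852] ≈ 0.074899.
z = (p̂₁ − p̂₂)/SE = (0.77778 − 0.47600)/0.074899 = 0.30178/0.074899 = 4.029.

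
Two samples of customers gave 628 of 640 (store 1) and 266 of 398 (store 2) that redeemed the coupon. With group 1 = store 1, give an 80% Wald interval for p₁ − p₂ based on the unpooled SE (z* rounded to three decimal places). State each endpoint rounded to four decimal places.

(0.2819, 0.3439)

p̂₁ = 628/640 = 0.98125, p̂₂ = 266/398 = 0.66834; p̂₁ − p̂₂ = 0.31291.
SE = √(0.000028748 + 0.000556937) = √0.000585685 = 0.024201.
The 80% critical value is z* = 1.282. Margin = 1.282·0.024201 = 0.03103.
Interval: 0.31291 ± 0.03103 → (0.2819, 0.3439).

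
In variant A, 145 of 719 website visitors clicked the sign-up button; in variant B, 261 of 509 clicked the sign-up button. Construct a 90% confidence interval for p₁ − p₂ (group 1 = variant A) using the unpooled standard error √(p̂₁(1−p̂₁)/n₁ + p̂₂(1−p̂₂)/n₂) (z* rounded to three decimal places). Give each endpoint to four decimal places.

p̂₁ = 145/719 = 0.20167, p̂₂ = 261/509 = 0.51277; p̂₁ − p̂₂ = -0.31110.
Unpooled SE = √(p̂₁(1−p̂₁)/n₁ + p̂₂(1−p̂₂)/n₂) = √(0.000223920 + 0.000490839) = 0.026735.
For 90% confidence, z* = 1.645. Margin of error = 0.04398.
So the interval runs from -0.3551 to -0.2671.

(-0.3551, -0.2671)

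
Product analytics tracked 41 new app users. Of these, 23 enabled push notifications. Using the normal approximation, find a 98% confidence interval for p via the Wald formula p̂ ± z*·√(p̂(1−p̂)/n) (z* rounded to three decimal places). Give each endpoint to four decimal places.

(0.3807, 0.7413)

Sample proportion p̂ = 23/41 = 0.56098.
SE(p̂) = √(0.56098·0.43902/41) = 0.077504.
z* = 2.326 at the 98% level.
Margin = 2.326·0.077504 = 0.18027.
Interval: 0.56098 ± 0.18027 → (0.3807, 0.7413).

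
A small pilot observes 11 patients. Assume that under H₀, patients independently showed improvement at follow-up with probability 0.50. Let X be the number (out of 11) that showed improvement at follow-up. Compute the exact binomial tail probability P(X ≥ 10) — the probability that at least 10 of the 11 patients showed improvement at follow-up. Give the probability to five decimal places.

P = 0.00586

X is binomial with n = 11 and p = 0.50.
P(X ≥ 10) = C(11,10)·0.50^10·0.50^1 + C(11,11)·0.50^11·0.50^0.
= 0.005371 + 0.000488 = 0.00586.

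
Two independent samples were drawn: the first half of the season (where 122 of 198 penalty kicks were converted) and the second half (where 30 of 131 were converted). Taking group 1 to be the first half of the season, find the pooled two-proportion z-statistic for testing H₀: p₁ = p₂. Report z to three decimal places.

z = 6.895

p̂₁ = 122/198 = 0.61616, p̂₂ = 30/131 = 0.22901.
Pooled p̂ = (122+30)/(198+131) = 152/329 = 0.46201.
Pooled SE = √[0.2485565·0.01268409] ≈ 0.056149.
z = (p̂₁ − p̂₂)/SE = (0.61616 − 0.22901)/0.056149 = 0.38715/0.056149 = 6.895.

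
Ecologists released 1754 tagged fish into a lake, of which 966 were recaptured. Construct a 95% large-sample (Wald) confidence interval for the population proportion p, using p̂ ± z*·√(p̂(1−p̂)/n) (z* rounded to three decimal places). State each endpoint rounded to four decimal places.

Sample proportion p̂ = 966/1754 = 0.55074.
SE = √(p̂(1−p̂)/n) = √(0.247425/1754) = 0.011877.
The 95% critical value is z* = 1.960.
Margin = 1.960·0.011877 = 0.02328.
Interval: 0.55074 ± 0.02328 → (0.5275, 0.5740).

(0.5275, 0.5740)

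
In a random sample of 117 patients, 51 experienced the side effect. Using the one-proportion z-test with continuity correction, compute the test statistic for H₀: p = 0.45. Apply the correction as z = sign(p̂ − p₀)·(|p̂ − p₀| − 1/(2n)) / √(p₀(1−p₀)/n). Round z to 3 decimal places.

z = -0.214

With x = 51 successes in n = 117, p̂ = 0.43590. p̂ − p₀ = -0.014103.
Continuity correction 1/(2n) = 1/234 = 0.004274.
Corrected numerator: |-0.014103| − 0.004274 = 0.009829.
SE₀ = √(0.45·0.55/117) = 0.045993.
z = (−)0.009829/0.045993 = -0.214.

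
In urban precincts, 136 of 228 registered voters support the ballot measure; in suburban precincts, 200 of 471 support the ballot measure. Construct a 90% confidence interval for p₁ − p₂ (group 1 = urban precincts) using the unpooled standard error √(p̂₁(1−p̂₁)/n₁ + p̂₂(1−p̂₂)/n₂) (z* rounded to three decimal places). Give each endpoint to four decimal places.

(0.1066, 0.2371)

p̂₁ = 136/228 = 0.59649, p̂₂ = 200/471 = 0.42463; p̂₁ − p̂₂ = 0.17186.
SE = √(0.001055655 + 0.000518724) = √0.001574379 = 0.039678.
The 90% critical value is z* = 1.645. Margin of error = 0.06527.
CI: 0.17186 ± 0.06527 = (0.1066, 0.2371).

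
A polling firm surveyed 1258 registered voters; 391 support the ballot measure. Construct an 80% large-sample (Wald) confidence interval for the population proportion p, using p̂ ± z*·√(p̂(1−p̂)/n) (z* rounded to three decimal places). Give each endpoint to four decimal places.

Sample proportion p̂ = 391/1258 = 0.31081.
SE(p̂) = √(0.31081·0.68919/1258) = 0.013049.
The 80% critical value is z* = 1.282.
Margin of error: 1.282 × 0.013049 = 0.01673.
Interval: 0.31081 ± 0.01673 → (0.2941, 0.3275).

(0.2941, 0.3275)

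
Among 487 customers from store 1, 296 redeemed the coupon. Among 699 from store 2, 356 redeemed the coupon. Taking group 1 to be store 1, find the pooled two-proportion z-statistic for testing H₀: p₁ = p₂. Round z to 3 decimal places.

Sample proportions: p̂₁ = 296/487 = 0.60780 and p̂₂ = 356/699 = 0.50930.
Pooled p̂ = (296+356)/(487+699) = 652/1186 = 0.54975.
SE = √[p̂(1−p̂)(1/n₁+1/n₂)] = √[0.54975·0.45025·(1/487+1/699)] ≈ 0.029366.
z = (p̂₁ − p̂₂)/SE = (0.60780 − 0.50930)/0.029366 = 0.09850/0.029366 = 3.354.

z = 3.354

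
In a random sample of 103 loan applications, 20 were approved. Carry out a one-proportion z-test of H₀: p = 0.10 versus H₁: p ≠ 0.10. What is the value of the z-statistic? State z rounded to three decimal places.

z = 3.186

Sample proportion p̂ = 20/103 = 0.19417.
SE₀ = √(0.10·0.90/103) = 0.029560.
Test statistic: z = 0.09417/0.029560 = 3.186.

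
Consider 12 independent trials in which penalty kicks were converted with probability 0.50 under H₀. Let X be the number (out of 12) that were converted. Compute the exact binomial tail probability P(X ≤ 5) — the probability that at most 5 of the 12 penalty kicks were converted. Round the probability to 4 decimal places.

P = 0.3872

X is binomial with n = 12 and p = 0.50.
P(X ≤ 5) = Σ_{j=0}^{5} C(12,j)·0.50^j·0.50^{12−j}.
= 0.000244 + 0.002930 + 0.016113 + 0.053711 + 0.120850 + 0.193359 = 0.3872.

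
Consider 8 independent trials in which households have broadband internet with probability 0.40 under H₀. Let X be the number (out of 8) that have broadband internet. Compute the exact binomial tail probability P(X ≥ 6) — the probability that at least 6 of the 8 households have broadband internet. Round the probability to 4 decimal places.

P = 0.0498

X ~ Binomial(n=8, p=0.40).
P(X ≥ 6) = C(8,6)·0.40^6·0.60^2 + C(8,7)·0.40^7·0.60^1 + C(8,8)·0.40^8·0.60^0.
= 0.041288 + 0.007864 + 0.000655 = 0.0498.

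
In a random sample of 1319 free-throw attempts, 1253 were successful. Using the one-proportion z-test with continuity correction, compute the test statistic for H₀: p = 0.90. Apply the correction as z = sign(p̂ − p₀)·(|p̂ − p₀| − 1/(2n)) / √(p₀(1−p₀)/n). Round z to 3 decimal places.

p̂ = 1253/1319 = 0.94996. p̂ − p₀ = 0.049962.
1/(2n) = 0.000379.
Corrected numerator: |0.049962| − 0.000379 = 0.049583.
Null standard error: √(0.90·0.10/1319) = √0.000068234 = 0.008260.
z = +0.049583/0.008260 = 6.003.

z = 6.003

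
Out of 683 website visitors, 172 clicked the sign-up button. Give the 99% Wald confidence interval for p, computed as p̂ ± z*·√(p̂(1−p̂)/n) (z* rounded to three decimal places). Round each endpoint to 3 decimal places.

(0.209, 0.295)

With x = 172 successes in n = 683, p̂ = 0.25183.
SE = √(p̂(1−p̂)/n) = √(0.188412/683) = 0.016609.
The 99% critical value is z* = 2.576.
Margin = 2.576·0.016609 = 0.04278.
So the interval runs from 0.209 to 0.295.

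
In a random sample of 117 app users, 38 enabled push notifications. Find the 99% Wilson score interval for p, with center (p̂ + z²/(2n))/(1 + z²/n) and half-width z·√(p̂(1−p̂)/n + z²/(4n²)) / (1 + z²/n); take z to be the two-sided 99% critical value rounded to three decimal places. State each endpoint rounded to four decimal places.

Here p̂ = 38/117 = 0.32479 and z = 2.576 (z² = 6.635776).
Denominator 1 + z²/n = 1 + 6.635776/117 = 1.056716.
Center = (0.32479 + 0.028358)/1.056716 = 0.33419.
Radicand: p̂(1−p̂)/n + z²/(4n²) = 0.001874360 + 0.000121188 = 0.001995548.
Half-width = z·√(radicand)/denom = 2.576·0.044672/1.056716 = 0.10890.
So the interval runs from 0.2253 to 0.4431.

(0.2253, 0.4431)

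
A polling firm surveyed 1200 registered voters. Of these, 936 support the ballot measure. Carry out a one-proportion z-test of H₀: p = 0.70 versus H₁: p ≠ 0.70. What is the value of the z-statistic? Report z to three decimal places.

z = 6.047

The sample proportion is 936/1200 = 0.78000.
SE₀ = √(0.70·0.30/1200) = 0.013229.
z = (p̂ − p₀)/SE = (0.78000 − 0.70)/0.013229 = 6.047.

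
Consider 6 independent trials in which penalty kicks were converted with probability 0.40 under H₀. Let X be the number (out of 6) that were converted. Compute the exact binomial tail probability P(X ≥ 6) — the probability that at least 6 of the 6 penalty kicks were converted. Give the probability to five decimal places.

X ~ Binomial(n=6, p=0.40).
P(X ≥ 6) = C(6,6)·0.40^6·0.60^0.
= 0.004096 = 0.00410.

P = 0.00410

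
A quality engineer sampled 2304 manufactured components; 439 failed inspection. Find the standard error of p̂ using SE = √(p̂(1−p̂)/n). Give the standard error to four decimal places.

SE = 0.0082

p̂ = 439/2304 = 0.19054.
p̂(1−p̂) = 0.154235.
SE = √(0.154235/2304) = 0.0082.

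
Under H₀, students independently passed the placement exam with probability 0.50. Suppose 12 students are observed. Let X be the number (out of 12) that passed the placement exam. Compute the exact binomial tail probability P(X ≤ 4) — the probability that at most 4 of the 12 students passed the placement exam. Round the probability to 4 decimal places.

P = 0.1938

X is binomial with n = 12 and p = 0.50.
P(X ≤ 4) = Σ_{j=0}^{4} C(12,j)·0.50^j·0.50^{12−j}.
= 0.000244 + 0.002930 + 0.016113 + 0.053711 + 0.120850 = 0.1938.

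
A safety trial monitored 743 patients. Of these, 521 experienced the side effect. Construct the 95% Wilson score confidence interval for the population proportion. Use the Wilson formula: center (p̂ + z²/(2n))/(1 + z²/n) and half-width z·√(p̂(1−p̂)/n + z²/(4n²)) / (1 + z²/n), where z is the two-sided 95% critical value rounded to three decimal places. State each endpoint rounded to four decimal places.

Here p̂ = 521/743 = 0.70121 and z = 1.960 (z² = 3.841600).
Denominator 1 + z²/n = 1 + 3.841600/743 = 1.005170.
Center = (0.70121 + 0.002585)/1.005170 = 0.70018.
Radicand: p̂(1−p̂)/n + z²/(4n²) = 0.000281984 + 0.000001740 = 0.000283724.
Half-width = z·√(radicand)/denom = 1.960·0.016844/1.005170 = 0.03284.
CI: 0.70018 ± 0.03284 = (0.6673, 0.7330).

(0.6673, 0.7330)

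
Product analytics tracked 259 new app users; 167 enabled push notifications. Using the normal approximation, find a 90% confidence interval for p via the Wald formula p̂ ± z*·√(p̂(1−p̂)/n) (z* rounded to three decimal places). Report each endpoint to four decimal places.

(0.5959, 0.6937)

With x = 167 successes in n = 259, p̂ = 0.64479.
SE(p̂) = √(0.64479·0.35521/259) = 0.029737.
The 90% critical value is z* = 1.645.
Margin = 1.645·0.029737 = 0.04892.
So the interval runs from 0.5959 to 0.6937.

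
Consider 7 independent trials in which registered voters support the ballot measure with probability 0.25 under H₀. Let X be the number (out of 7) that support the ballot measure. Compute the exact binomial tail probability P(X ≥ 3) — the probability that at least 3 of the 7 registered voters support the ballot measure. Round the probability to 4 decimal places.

X is binomial with n = 7 and p = 0.25.
P(X ≥ 3) = Σ_{j=3}^{7} C(7,j)·0.25^j·0.75^{7−j}.
= 0.173035 + 0.057678 + 0.011536 + 0.001282 + 0.000061 = 0.2436.

P = 0.2436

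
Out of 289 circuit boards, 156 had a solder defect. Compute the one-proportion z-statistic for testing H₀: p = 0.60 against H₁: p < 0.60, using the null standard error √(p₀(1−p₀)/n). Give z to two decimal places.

z = -2.09

With x = 156 successes in n = 289, p̂ = 0.53979.
Under H₀, SE = √(p₀(1−p₀)/n) = √(0.60·0.40/289) = √0.000830450 = 0.028818.
z = (p̂ − p₀)/SE = (0.53979 − 0.60)/0.028818 = -2.09.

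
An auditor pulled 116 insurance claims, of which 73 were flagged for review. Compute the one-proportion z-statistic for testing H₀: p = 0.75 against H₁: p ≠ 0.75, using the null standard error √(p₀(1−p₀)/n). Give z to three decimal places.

Sample proportion p̂ = 73/116 = 0.62931.
SE₀ = √(0.75·0.25/116) = 0.040204.
z = (0.62931 − 0.75)/0.040204 = -0.12069/0.040204 = -3.002.

z = -3.002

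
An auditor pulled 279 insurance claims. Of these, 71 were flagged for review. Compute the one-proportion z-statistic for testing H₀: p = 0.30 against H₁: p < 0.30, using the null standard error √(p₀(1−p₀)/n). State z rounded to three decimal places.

Sample proportion p̂ = 71/279 = 0.25448.
Under H₀, SE = √(p₀(1−p₀)/n) = √(0.30·0.70/279) = √0.000752688 = 0.027435.
z = (p̂ − p₀)/SE = (0.25448 − 0.30)/0.027435 = -1.659.

z = -1.659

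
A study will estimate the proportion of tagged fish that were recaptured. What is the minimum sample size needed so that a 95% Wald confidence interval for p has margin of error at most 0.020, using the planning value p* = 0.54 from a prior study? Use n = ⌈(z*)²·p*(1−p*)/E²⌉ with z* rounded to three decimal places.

For 95% confidence, z* = 1.960.
p*(1−p*) = 0.2484.
Required n before rounding: 3.841600 × 0.2484 / 0.020² = 2385.634.
Rounding up, n = 2386.

n = 2386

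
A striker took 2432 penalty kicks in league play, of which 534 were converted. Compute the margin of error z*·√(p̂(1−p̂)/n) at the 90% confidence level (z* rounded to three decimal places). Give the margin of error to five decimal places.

ME = 0.01381

The sample proportion is 534/2432 = 0.21957.
SE(p̂) = √(0.21957·0.78043/2432) = 0.008394.
For 90% confidence, z* = 1.645.
So ME = 0.01381.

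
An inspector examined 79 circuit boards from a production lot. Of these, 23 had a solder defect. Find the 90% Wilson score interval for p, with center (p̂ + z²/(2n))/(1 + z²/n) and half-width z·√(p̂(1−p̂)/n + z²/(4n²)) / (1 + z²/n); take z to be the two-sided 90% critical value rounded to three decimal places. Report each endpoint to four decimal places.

(0.2151, 0.3810)

p̂ = 23/79 = 0.29114; z = 1.645, so z² = 2.706025.
Denominator 1 + z²/n = 1 + 2.706025/79 = 1.034253.
Adjusted center: (0.29114 + z²/(2n))/1.034253 = 0.29806.
Radicand: p̂(1−p̂)/n + z²/(4n²) = 0.002612369 + 0.000108397 = 0.002720766.
Half-width = z·√(radicand)/denom = 1.645·0.052161/1.034253 = 0.08296.
CI: 0.29806 ± 0.08296 = (0.2151, 0.3810).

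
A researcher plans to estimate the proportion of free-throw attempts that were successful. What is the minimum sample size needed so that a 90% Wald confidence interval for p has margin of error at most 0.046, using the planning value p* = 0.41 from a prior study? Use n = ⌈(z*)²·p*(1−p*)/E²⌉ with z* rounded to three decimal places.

The 90% critical value is z* = 1.645.
p*(1−p*) = 0.41·0.59 = 0.2419.
(z*)²·p*(1−p*)/E² = 2.706025·0.2419/0.002116 = 309.351.
⌈309.351⌉ = 310.

n = 310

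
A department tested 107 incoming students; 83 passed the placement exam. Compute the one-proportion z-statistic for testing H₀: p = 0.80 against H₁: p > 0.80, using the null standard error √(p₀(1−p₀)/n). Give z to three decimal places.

z = -0.628

p̂ = 83/107 = 0.77570.
SE₀ = √(0.80·0.20/107) = 0.038669.
z = (0.77570 − 0.80)/0.038669 = -0.02430/0.038669 = -0.628.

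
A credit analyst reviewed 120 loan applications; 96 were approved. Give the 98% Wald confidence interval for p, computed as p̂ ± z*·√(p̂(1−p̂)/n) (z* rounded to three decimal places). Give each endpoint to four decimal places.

p̂ = 96/120 = 0.80000.
SE(p̂) = √(0.80000·0.20000/120) = 0.036515.
For 98% confidence, z* = 2.326.
Margin = 2.326·0.036515 = 0.08493.
Interval: 0.80000 ± 0.08493 → (0.7151, 0.8849).

(0.7151, 0.8849)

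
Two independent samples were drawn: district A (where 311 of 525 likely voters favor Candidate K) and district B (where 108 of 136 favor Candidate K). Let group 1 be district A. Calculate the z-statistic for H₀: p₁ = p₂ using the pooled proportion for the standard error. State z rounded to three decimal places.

z = -4.352

p̂₁ = 311/525 = 0.59238, p̂₂ = 108/136 = 0.79412.
Pooling: p̂ = 419/661 = 0.63389.
Pooled SE = √[0.2320740·0.00925770] ≈ 0.046352.
z = (p̂₁ − p̂₂)/SE = (0.59238 − 0.79412)/0.046352 = -0.20174/0.046352 = -4.352.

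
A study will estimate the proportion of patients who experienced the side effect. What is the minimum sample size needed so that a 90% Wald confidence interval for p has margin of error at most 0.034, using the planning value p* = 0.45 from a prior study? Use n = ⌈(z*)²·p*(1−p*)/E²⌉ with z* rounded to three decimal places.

For 90% confidence, z* = 1.645.
p*(1−p*) = 0.45·0.55 = 0.2475.
Required n before rounding: 2.706025 × 0.2475 / 0.034² = 579.361.
Rounding up, n = 580.

n = 580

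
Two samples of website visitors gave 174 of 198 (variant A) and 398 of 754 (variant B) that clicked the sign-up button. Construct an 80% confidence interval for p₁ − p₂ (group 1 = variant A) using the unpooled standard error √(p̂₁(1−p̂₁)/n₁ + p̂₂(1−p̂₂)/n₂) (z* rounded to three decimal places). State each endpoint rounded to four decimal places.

(0.3132, 0.3887)

p̂₁ = 0.87879, p̂₂ = 0.52785, so the observed difference is 0.35094.
SE = √(0.000537978 + 0.000330536) = √0.000868514 = 0.029471.
z* = 1.282 at the 80% level. Margin = 1.282·0.029471 = 0.03778.
So the interval runs from 0.3132 to 0.3887.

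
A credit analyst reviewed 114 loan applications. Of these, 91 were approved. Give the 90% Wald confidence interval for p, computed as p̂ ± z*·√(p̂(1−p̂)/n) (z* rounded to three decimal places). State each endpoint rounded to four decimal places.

With x = 91 successes in n = 114, p̂ = 0.79825.
Standard error of p̂: √(0.161050/114) = √0.001412715 = 0.037586.
z* = 1.645 at the 90% level.
Margin of error: 1.645 × 0.037586 = 0.06183.
CI: 0.79825 ± 0.06183 = (0.7364, 0.8601).

(0.7364, 0.8601)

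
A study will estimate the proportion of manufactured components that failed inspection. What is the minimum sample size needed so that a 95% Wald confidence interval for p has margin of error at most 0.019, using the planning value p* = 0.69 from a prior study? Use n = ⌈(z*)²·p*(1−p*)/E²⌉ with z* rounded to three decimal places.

z* = 1.960 at the 95% level.
p*(1−p*) = 0.69·0.31 = 0.2139.
(z*)²·p*(1−p*)/E² = 3.841600·0.2139/0.000361 = 2276.228.
Rounding up, n = 2277.

n = 2277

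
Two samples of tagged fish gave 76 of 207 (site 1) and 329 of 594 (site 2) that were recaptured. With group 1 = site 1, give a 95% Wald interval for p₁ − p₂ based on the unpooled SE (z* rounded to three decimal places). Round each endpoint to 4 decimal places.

p̂₁ = 76/207 = 0.36715, p̂₂ = 329/594 = 0.55387; p̂₁ − p̂₂ = -0.18672.
SE = √(0.001122468 + 0.000415990) = √0.001538458 = 0.039223.
For 95% confidence, z* = 1.960. Margin = 1.960·0.039223 = 0.07688.
Interval: -0.18672 ± 0.07688 → (-0.2636, -0.1098).

(-0.2636, -0.1098)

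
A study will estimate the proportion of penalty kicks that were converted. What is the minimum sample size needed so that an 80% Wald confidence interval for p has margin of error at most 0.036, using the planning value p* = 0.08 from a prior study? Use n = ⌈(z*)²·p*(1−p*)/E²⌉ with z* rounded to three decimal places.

n = 94

z* = 1.282 at the 80% level.
p*(1−p*) = 0.08·0.92 = 0.0736.
Required n before rounding: 1.643524 × 0.0736 / 0.036² = 93.336.
⌈93.336⌉ = 94.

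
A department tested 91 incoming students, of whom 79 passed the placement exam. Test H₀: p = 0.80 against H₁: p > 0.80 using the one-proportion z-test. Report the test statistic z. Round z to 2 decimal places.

z = 1.62

Sample proportion p̂ = 79/91 = 0.86813.
Under H₀, SE = √(p₀(1−p₀)/n) = √(0.80·0.20/91) = √0.001758242 = 0.041931.
z = (0.86813 − 0.80)/0.041931 = 0.06813/0.041931 = 1.62.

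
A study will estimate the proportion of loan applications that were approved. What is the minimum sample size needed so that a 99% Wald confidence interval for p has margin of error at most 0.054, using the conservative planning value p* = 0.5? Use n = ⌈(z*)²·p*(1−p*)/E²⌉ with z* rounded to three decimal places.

n = 569

For 99% confidence, z* = 2.576.
p*(1−p*) = 0.50·0.50 = 0.2500.
(z*)²·p*(1−p*)/E² = 6.635776·0.2500/0.002916 = 568.911.
Rounding up, n = 569.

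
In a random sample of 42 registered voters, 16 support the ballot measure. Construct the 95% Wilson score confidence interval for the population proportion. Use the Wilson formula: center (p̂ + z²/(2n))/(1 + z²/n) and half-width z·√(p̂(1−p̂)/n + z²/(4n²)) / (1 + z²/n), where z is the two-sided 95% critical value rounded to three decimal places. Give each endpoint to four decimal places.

(0.2500, 0.5319)

p̂ = 16/42 = 0.38095; z = 1.960, so z² = 3.841600.
Denominator 1 + z²/n = 1 + 3.841600/42 = 1.091467.
Center = (0.38095 + 0.045733)/1.091467 = 0.39093.
Radicand: p̂(1−p̂)/n + z²/(4n²) = 0.005614944 + 0.000544444 = 0.006159388.
Half-width = z·√(radicand)/denom = 1.960·0.078482/1.091467 = 0.14093.
Interval: 0.39093 ± 0.14093 → (0.2500, 0.5319).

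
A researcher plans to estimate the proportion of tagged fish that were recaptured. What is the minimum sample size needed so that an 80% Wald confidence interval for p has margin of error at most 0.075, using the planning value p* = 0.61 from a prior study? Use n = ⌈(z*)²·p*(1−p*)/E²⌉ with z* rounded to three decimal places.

z* = 1.282 at the 80% level.
p*(1−p*) = 0.2379.
Required n before rounding: 1.643524 × 0.2379 / 0.075² = 69.510.
Rounding up, n = 70.

n = 70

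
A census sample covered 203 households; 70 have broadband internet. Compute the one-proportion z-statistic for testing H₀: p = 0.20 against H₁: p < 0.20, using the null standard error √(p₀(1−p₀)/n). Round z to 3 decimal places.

With x = 70 successes in n = 203, p̂ = 0.34483.
SE₀ = √(0.20·0.80/203) = 0.028074.
Test statistic: z = 0.14483/0.028074 = 5.159.

z = 5.159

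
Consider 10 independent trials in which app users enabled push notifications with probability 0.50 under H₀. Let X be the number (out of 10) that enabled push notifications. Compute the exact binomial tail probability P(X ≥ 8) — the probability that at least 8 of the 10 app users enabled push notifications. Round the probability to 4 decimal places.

P = 0.0547

X ~ Binomial(n=10, p=0.50).
P(X ≥ 8) = C(10,8)·0.50^8·0.50^2 + C(10,9)·0.50^9·0.50^1 + C(10,10)·0.50^10·0.50^0.
= 0.043945 + 0.009766 + 0.000977 = 0.0547.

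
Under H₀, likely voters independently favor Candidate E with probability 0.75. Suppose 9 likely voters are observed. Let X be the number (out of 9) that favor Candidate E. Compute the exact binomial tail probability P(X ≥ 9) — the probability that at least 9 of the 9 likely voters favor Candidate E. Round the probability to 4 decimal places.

X ~ Binomial(n=9, p=0.75).
P(X ≥ 9) = C(9,9)·0.75^9·0.25^0.
= 0.075085 = 0.0751.

P = 0.0751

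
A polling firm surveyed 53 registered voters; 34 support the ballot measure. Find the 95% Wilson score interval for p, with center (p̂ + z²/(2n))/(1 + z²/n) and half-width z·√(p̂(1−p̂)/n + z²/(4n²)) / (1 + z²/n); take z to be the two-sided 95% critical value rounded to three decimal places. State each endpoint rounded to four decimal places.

p̂ = 34/53 = 0.64151; z = 1.960, so z² = 3.841600.
Denominator 1 + z²/n = 1 + 3.841600/53 = 1.072483.
Center = (0.64151 + 0.036242)/1.072483 = 0.63195.
Radicand: p̂(1−p̂)/n + z²/(4n²) = 0.004339152 + 0.000341901 = 0.004681053.
Half-width = z·√(radicand)/denom = 1.960·0.068418/1.072483 = 0.12504.
Interval: 0.63195 ± 0.12504 → (0.5069, 0.7570).

(0.5069, 0.7570)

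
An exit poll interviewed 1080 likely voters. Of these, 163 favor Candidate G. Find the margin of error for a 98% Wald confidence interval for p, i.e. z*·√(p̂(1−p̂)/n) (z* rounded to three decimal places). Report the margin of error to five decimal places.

ME = 0.02534

p̂ = 163/1080 = 0.15093.
SE(p̂) = √(0.15093·0.84907/1080) = 0.010893.
For 98% confidence, z* = 2.326.
ME = 2.326·0.010893 = 0.02534.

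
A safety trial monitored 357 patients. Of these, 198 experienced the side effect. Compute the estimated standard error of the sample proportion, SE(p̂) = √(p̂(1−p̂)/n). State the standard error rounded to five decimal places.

With x = 198 successes in n = 357, p̂ = 0.55462.
p̂(1−p̂) = 0.247017.
SE = √(0.247017/357) = √0.000691924 = 0.02630.

SE = 0.02630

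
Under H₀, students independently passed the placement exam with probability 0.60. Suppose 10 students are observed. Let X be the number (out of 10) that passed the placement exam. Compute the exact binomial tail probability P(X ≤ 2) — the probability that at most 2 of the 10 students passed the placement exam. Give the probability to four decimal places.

X ~ Binomial(n=10, p=0.60).
P(X ≤ 2) = C(10,0)·0.60^0·0.40^10 + C(10,1)·0.60^1·0.40^9 + C(10,2)·0.60^2·0.40^8.
= 0.000105 + 0.001573 + 0.010617 = 0.0123.

P = 0.0123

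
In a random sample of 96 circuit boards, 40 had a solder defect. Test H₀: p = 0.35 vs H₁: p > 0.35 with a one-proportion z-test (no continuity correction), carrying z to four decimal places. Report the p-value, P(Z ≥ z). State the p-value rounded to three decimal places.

The sample proportion is 40/96 = 0.41667.
Null standard error: √(0.35·0.65/96) = √0.002369792 = 0.048681.
z = (p̂ − p₀)/SE = (40/96 − 0.35)/0.048681 ≈ 1.3695.
From the standard normal, P(Z ≥ z) = 0.085.

p-value = 0.085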